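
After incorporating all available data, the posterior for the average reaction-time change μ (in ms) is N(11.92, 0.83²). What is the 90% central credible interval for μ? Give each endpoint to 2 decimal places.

[10.55, 13.29]

The posterior is symmetric, so the 90% equal-tailed interval is μ = 11.92 ± z·0.83 with z = 1.645.
Half-width: 1.645 × 0.83 = 1.37.
11.92 − 1.37 = 10.55; 11.92 + 1.37 = 13.29.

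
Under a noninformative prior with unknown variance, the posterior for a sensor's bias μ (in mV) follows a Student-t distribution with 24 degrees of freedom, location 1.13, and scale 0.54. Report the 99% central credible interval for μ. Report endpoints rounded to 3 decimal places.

[-0.380, 2.640]

The t_24 distribution is symmetric; the 99% interval is 1.13 ± t·0.54 with t_{0.995,24} = 2.797.
Half-width: 2.797 × 0.54 = 1.510.
1.13 − 1.510 = -0.380; 1.13 + 1.510 = 2.640.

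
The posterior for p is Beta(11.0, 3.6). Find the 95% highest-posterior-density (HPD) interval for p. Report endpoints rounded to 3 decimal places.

[0.540, 0.947]

The posterior is unimodal and skewed, so the HPD interval has equal density at both endpoints and is the shortest 95% interval.
Solving f(0.540) = f(0.947) with F(0.947) − F(0.540) = 0.95 gives [0.540, 0.947].
For comparison, the equal-tailed interval is [0.512, 0.930]; the HPD is narrower and shifted toward the mode.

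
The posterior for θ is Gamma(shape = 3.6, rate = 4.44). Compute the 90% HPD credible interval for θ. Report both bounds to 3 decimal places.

The posterior is unimodal and skewed, so the HPD interval has equal density at both endpoints and is the shortest 90% interval.
Solving f(0.164) = f(1.434) with F(1.434) − F(0.164) = 0.90 gives [0.164, 1.434].
For comparison, the equal-tailed interval is [0.257, 1.617]; the HPD is narrower and shifted toward the mode.

[0.164, 1.434]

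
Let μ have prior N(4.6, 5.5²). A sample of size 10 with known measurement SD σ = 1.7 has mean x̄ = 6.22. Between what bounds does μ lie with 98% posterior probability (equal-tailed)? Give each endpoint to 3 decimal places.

Posterior precision = 1/5.5² + 10/1.7² = 0.0331 + 3.4602 = 3.4933, so posterior SD = 0.5350.
Posterior mean = (4.6/5.5² + 10·6.22/1.7²) / 3.4933 = 6.2047.
Interval: 6.2047 ± 2.326 × 0.5350 → [4.960, 7.449].

[4.960, 7.449]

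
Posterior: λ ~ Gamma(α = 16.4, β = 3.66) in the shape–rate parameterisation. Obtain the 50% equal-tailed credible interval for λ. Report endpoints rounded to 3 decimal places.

[3.693, 5.169]

Posterior: Gamma(shape 16.4, rate 3.66).
Equal-tailed 50% interval: Gamma(16.4, 3.66) quantiles at 0.25 and 0.75.
Posterior mean ≈ 4.481, SD ≈ 1.106; a Normal approximation gives roughly [3.735, 5.227].
Exact: lower = 3.693; upper = 5.169.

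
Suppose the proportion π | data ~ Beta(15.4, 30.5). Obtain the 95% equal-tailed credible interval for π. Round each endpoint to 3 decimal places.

[0.208, 0.477]

Posterior: Beta(15.4, 30.5).
Equal-tailed 95% interval: the 0.025 and 0.975 quantiles of Beta(15.4, 30.5).
Posterior mean ≈ 0.336, SD ≈ 0.069; a Normal approximation gives roughly [0.200, 0.471].
Exact: F⁻¹(0.025) = 0.208; F⁻¹(0.975) = 0.477.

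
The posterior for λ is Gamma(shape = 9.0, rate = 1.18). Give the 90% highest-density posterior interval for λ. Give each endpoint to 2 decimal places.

The posterior is unimodal and skewed, so the HPD interval has equal density at both endpoints and is the shortest 90% interval.
Solving f(3.54) = f(11.58) with F(11.58) − F(3.54) = 0.90 gives [3.54, 11.58].
For comparison, the equal-tailed interval is [3.98, 12.23]; the HPD is narrower and shifted toward the mode.

[3.54, 11.58]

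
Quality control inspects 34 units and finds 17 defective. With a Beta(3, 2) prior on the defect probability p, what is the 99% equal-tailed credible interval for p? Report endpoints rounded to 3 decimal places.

Posterior: Beta(3+17, 2+17) = Beta(20, 19).
Equal-tailed 99% interval: the 0.005 and 0.995 quantiles of Beta(20, 19).
Posterior mean ≈ 0.513, SD ≈ 0.079; a Normal approximation gives roughly [0.309, 0.716].
Exact: F⁻¹(0.005) = 0.313; F⁻¹(0.995) = 0.710.

[0.313, 0.710]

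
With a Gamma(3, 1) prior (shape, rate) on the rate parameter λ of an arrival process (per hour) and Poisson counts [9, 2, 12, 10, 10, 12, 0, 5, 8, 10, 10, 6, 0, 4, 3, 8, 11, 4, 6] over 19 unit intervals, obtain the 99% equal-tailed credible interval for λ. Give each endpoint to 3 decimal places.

[5.259, 8.229]

Posterior: Gamma(3+130, 1+19) = Gamma(133, 20) (shape, rate).
Equal-tailed 99% interval: Gamma(133, 20) quantiles at 0.005 and 0.995.
Posterior mean ≈ 6.650, SD ≈ 0.577; a Normal approximation gives roughly [5.165, 8.135].
Exact: lower = 5.259; upper = 8.229.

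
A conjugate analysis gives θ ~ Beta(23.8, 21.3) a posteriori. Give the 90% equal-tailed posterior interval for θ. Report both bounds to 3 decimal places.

Posterior: Beta(23.8, 21.3).
Equal-tailed 90% interval: the 0.05 and 0.95 quantiles of Beta(23.8, 21.3).
Posterior mean ≈ 0.528, SD ≈ 0.074; a Normal approximation gives roughly [0.407, 0.649].
Exact: F⁻¹(0.05) = 0.406; F⁻¹(0.95) = 0.648.

[0.406, 0.648]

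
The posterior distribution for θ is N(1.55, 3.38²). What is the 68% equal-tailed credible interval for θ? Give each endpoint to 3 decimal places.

The posterior is symmetric, so the 68% equal-tailed interval is θ = 1.55 ± z·3.38 with z = 0.994.
Half-width: 0.994 × 3.38 = 3.361.
1.55 − 3.361 = -1.811; 1.55 + 3.361 = 4.911.

[-1.811, 4.911]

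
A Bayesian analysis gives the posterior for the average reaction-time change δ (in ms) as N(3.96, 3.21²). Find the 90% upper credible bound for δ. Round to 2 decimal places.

8.07

Need U with P(δ ≤ U) = 0.90: U = 3.96 + z_{0.1}·3.21.
z = 1.282; U = 3.96 + 1.282 × 3.21 = 8.07.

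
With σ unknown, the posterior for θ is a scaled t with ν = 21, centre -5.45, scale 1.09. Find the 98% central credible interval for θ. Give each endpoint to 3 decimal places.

[-8.194, -2.706]

The t_21 distribution is symmetric; the 98% interval is -5.45 ± t·1.09 with t_{0.99,21} = 2.518.
Half-width: 2.518 × 1.09 = 2.744.
-5.45 − 2.744 = -8.194; -5.45 + 2.744 = -2.706.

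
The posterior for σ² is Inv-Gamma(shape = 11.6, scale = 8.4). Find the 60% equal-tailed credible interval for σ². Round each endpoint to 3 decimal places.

[0.586, 0.968]

Inverse-Gamma(11.6, 8.4) quantiles: F⁻¹(0.2) and F⁻¹(0.8).
Equivalently, 1/σ² ~ Gamma(11.6, rate = 8.4); invert its 0.8 and 0.2 quantiles.
Posterior mean ≈ 0.792, SD ≈ 0.256; a Normal approximation gives roughly [0.577, 1.008].
Exact: lower = 0.586; upper = 0.968.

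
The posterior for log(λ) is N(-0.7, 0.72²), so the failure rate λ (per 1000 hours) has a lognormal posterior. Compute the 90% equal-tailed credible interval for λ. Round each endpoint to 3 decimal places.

[0.152, 1.623]

On the log scale the 90% interval is -0.7 ± 1.645 × 0.72 = [-1.8843, 0.4843].
Exponentiate: [e^-1.8843, e^0.4843] = [0.152, 1.623].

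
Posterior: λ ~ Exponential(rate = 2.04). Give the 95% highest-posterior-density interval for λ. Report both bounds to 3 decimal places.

[0.000, 1.468]

The exponential density is strictly decreasing on [0, ∞), so the HPD interval is anchored at 0: [0, q] with P(λ ≤ q) = 0.95.
q = −ln(1 − 0.95) / 2.04 = 2.9957 / 2.04 = 1.468.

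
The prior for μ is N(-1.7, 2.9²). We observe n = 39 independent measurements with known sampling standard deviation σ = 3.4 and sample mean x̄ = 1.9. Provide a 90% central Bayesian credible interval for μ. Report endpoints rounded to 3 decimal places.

Posterior precision = 1/2.9² + 39/3.4² = 0.1189 + 3.3737 = 3.4926, so posterior SD = 0.5351.
Posterior mean = (-1.7/2.9² + 39·1.9/3.4²) / 3.4926 = 1.7774.
Interval: 1.7774 ± 1.645 × 0.5351 → [0.897, 2.658].

[0.897, 2.658]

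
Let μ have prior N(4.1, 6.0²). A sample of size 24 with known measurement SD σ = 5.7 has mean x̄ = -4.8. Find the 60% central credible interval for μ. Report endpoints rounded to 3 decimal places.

[-5.439, -3.516]

Posterior precision = 1/6.0² + 24/5.7² = 0.0278 + 0.7387 = 0.7665, so posterior SD = 1.1422.
Posterior mean = (4.1/6.0² + 24·-4.8/5.7²) / 0.7665 = -4.4775.
Interval: -4.4775 ± 0.842 × 1.1422 → [-5.439, -3.516].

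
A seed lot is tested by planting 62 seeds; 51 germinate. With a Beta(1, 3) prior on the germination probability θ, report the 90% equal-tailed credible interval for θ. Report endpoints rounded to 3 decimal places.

Posterior: Beta(1+51, 3+11) = Beta(52, 14).
Equal-tailed 90% interval: the 0.05 and 0.95 quantiles of Beta(52, 14).
Posterior mean ≈ 0.788, SD ≈ 0.050; a Normal approximation gives roughly [0.706, 0.870].
Exact: F⁻¹(0.05) = 0.701; F⁻¹(0.95) = 0.865.

[0.701, 0.865]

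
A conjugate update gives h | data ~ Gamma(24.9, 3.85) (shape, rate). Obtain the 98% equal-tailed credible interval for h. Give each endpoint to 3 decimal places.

Posterior: Gamma(shape 24.9, rate 3.85).
Equal-tailed 98% interval: Gamma(24.9, 3.85) quantiles at 0.01 and 0.99.
Posterior mean ≈ 6.468, SD ≈ 1.296; a Normal approximation gives roughly [3.452, 9.483].
Exact: lower = 3.838; upper = 9.858.

[3.838, 9.858]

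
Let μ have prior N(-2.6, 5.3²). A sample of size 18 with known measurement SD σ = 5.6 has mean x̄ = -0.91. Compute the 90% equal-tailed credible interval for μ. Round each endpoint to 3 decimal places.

[-3.115, 1.098]

Posterior precision = 1/5.3² + 18/5.6² = 0.0356 + 0.5740 = 0.6096, so posterior SD = 1.2808.
Posterior mean = (-2.6/5.3² + 18·-0.91/5.6²) / 0.6096 = -1.0087.
Interval: -1.0087 ± 1.645 × 1.2808 → [-3.115, 1.098].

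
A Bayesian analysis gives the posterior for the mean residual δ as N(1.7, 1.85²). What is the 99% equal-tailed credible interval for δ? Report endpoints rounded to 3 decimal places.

The posterior is symmetric, so the 99% equal-tailed interval is δ = 1.7 ± z·1.85 with z = 2.576.
Half-width: 2.576 × 1.85 = 4.765.
1.7 − 4.765 = -3.065; 1.7 + 4.765 = 6.465.

[-3.065, 6.465]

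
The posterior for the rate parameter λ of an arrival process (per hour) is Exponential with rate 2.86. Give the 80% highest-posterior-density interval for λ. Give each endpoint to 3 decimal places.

[0.000, 0.563]

The exponential density is strictly decreasing on [0, ∞), so the HPD interval is anchored at 0: [0, q] with P(λ ≤ q) = 0.80.
q = −ln(1 − 0.80) / 2.86 = 1.6094 / 2.86 = 0.563.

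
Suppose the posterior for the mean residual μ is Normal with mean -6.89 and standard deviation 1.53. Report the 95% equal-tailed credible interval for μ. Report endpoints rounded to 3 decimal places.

The posterior is symmetric, so the 95% equal-tailed interval is μ = -6.89 ± z·1.53 with z = 1.960.
Half-width: 1.960 × 1.53 = 2.999.
-6.89 − 2.999 = -9.889; -6.89 + 2.999 = -3.891.

[-9.889, -3.891]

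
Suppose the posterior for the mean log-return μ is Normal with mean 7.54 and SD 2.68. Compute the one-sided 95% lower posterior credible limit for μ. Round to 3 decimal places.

3.132

Need L with P(μ ≥ L) = 0.95: L = 7.54 − z_{0.05}·2.68.
z = 1.645; L = 7.54 − 1.645 × 2.68 = 3.132.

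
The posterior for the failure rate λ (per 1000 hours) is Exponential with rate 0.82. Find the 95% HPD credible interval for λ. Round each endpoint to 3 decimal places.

The exponential density is strictly decreasing on [0, ∞), so the HPD interval is anchored at 0: [0, q] with P(λ ≤ q) = 0.95.
q = −ln(1 − 0.95) / 0.82 = 2.9957 / 0.82 = 3.653.

[0.000, 3.653]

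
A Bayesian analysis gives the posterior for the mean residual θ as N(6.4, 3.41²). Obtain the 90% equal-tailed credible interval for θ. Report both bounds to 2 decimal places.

[0.79, 12.01]

The posterior is symmetric, so the 90% equal-tailed interval is θ = 6.4 ± z·3.41 with z = 1.645.
Half-width: 1.645 × 3.41 = 5.61.
6.4 − 5.61 = 0.79; 6.4 + 5.61 = 12.01.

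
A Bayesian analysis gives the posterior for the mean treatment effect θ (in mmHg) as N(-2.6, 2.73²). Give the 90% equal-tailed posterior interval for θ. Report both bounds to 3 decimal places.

[-7.090, 1.890]

The posterior is symmetric, so the 90% equal-tailed interval is θ = -2.6 ± z·2.73 with z = 1.645.
Half-width: 1.645 × 2.73 = 4.490.
-2.6 − 4.490 = -7.090; -2.6 + 4.490 = 1.890.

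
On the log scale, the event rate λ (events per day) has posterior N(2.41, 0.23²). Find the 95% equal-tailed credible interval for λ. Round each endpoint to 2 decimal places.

[7.09, 17.48]

On the log scale the 95% interval is 2.41 ± 1.960 × 0.23 = [1.9592, 2.8608].
Exponentiate: [e^1.9592, e^2.8608] = [7.09, 17.48].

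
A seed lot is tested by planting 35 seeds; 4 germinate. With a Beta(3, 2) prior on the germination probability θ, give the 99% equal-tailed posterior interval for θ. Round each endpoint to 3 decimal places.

Posterior: Beta(3+4, 2+31) = Beta(7, 33).
Equal-tailed 99% interval: the 0.005 and 0.995 quantiles of Beta(7, 33).
Posterior mean ≈ 0.175, SD ≈ 0.059; a Normal approximation gives roughly [0.022, 0.328].
Exact: F⁻¹(0.005) = 0.055; F⁻¹(0.995) = 0.354.

[0.055, 0.354]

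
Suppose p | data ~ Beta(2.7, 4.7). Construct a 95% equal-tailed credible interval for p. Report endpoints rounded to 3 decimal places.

Posterior: Beta(2.7, 4.7).
Equal-tailed 95% interval: the 0.025 and 0.975 quantiles of Beta(2.7, 4.7).
Posterior mean ≈ 0.365, SD ≈ 0.166; a Normal approximation gives roughly [0.039, 0.690].
Exact: F⁻¹(0.025) = 0.086; F⁻¹(0.975) = 0.712.

[0.086, 0.712]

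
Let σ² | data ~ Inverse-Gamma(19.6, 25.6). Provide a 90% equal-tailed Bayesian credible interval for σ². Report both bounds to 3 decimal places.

Inverse-Gamma(19.6, 25.6) quantiles: F⁻¹(0.05) and F⁻¹(0.95).
Equivalently, 1/σ² ~ Gamma(19.6, rate = 25.6); invert its 0.95 and 0.05 quantiles.
Posterior mean ≈ 1.376, SD ≈ 0.328; a Normal approximation gives roughly [0.837, 1.916].
Exact: lower = 0.934; upper = 1.980.

[0.934, 1.980]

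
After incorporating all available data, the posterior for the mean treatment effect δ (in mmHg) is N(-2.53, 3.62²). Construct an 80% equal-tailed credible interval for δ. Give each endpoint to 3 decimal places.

The posterior is symmetric, so the 80% equal-tailed interval is δ = -2.53 ± z·3.62 with z = 1.282.
Half-width: 1.282 × 3.62 = 4.639.
-2.53 − 4.639 = -7.169; -2.53 + 4.639 = 2.109.

[-7.169, 2.109]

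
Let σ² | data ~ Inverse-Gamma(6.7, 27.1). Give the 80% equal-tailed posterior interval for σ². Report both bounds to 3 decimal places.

[2.668, 7.385]

Inverse-Gamma(6.7, 27.1) quantiles: F⁻¹(0.1) and F⁻¹(0.9).
Equivalently, 1/σ² ~ Gamma(6.7, rate = 27.1); invert its 0.9 and 0.1 quantiles.
Posterior mean ≈ 4.754, SD ≈ 2.193; a Normal approximation gives roughly [1.944, 7.565].
Exact: lower = 2.668; upper = 7.385.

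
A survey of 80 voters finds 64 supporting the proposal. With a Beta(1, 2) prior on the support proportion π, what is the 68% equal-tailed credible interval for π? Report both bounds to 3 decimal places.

Posterior: Beta(1+64, 2+16) = Beta(65, 18).
Equal-tailed 68% interval: the 0.16 and 0.84 quantiles of Beta(65, 18).
Posterior mean ≈ 0.783, SD ≈ 0.045; a Normal approximation gives roughly [0.738, 0.828].
Exact: F⁻¹(0.16) = 0.738; F⁻¹(0.84) = 0.828.

[0.738, 0.828]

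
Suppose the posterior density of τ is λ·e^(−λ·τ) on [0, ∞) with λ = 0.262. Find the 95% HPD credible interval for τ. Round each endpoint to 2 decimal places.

The exponential density is strictly decreasing on [0, ∞), so the HPD interval is anchored at 0: [0, q] with P(τ ≤ q) = 0.95.
q = −ln(1 − 0.95) / 0.262 = 2.9957 / 0.262 = 11.43.

[0.00, 11.43]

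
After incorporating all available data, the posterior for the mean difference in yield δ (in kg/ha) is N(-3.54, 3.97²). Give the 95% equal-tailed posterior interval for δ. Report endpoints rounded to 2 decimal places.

[-11.32, 4.24]

The posterior is symmetric, so the 95% equal-tailed interval is δ = -3.54 ± z·3.97 with z = 1.960.
Half-width: 1.960 × 3.97 = 7.78.
-3.54 − 7.78 = -11.32; -3.54 + 7.78 = 4.24.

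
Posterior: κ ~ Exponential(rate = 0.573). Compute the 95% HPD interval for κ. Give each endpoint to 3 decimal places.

[0.000, 5.228]

The exponential density is strictly decreasing on [0, ∞), so the HPD interval is anchored at 0: [0, q] with P(κ ≤ q) = 0.95.
q = −ln(1 − 0.95) / 0.573 = 2.9957 / 0.573 = 5.228.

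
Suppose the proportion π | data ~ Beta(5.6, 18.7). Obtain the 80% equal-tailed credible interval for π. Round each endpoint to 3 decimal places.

[0.128, 0.343]

Posterior: Beta(5.6, 18.7).
Equal-tailed 80% interval: the 0.1 and 0.9 quantiles of Beta(5.6, 18.7).
Posterior mean ≈ 0.230, SD ≈ 0.084; a Normal approximation gives roughly [0.123, 0.338].
Exact: F⁻¹(0.1) = 0.128; F⁻¹(0.9) = 0.343.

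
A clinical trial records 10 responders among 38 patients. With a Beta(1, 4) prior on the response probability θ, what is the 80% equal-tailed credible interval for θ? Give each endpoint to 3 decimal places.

Posterior: Beta(1+10, 4+28) = Beta(11, 32).
Equal-tailed 80% interval: the 0.1 and 0.9 quantiles of Beta(11, 32).
Posterior mean ≈ 0.256, SD ≈ 0.066; a Normal approximation gives roughly [0.172, 0.340].
Exact: F⁻¹(0.1) = 0.174; F⁻¹(0.9) = 0.343.

[0.174, 0.343]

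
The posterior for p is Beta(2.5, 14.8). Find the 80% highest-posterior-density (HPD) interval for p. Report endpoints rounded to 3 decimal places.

The posterior is unimodal and skewed, so the HPD interval has equal density at both endpoints and is the shortest 80% interval.
Solving f(0.029) = f(0.222) with F(0.222) − F(0.029) = 0.80 gives [0.029, 0.222].
For comparison, the equal-tailed interval is [0.051, 0.257]; the HPD is narrower and shifted toward the mode.

[0.029, 0.222]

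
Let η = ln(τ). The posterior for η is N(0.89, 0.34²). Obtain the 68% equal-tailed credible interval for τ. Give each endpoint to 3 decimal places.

[1.737, 3.415]

On the log scale the 68% interval is 0.89 ± 0.994 × 0.34 = [0.5519, 1.2281].
Exponentiate: [e^0.5519, e^1.2281] = [1.737, 3.415].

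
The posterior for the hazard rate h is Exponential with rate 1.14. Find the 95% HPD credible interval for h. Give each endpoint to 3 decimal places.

[0.000, 2.628]

The exponential density is strictly decreasing on [0, ∞), so the HPD interval is anchored at 0: [0, q] with P(h ≤ q) = 0.95.
q = −ln(1 − 0.95) / 1.14 = 2.9957 / 1.14 = 2.628.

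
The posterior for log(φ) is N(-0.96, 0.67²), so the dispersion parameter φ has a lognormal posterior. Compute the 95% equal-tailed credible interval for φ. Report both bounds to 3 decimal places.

[0.103, 1.424]

On the log scale the 95% interval is -0.96 ± 1.960 × 0.67 = [-2.2732, 0.3532].
Exponentiate: [e^-2.2732, e^0.3532] = [0.103, 1.424].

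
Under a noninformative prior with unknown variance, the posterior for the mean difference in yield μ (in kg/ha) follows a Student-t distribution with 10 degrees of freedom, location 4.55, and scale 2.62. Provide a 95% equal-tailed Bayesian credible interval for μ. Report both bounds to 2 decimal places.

The t_10 distribution is symmetric; the 95% interval is 4.55 ± t·2.62 with t_{0.975,10} = 2.228.
Half-width: 2.228 × 2.62 = 5.84.
4.55 − 5.84 = -1.29; 4.55 + 5.84 = 10.39.

[-1.29, 10.39]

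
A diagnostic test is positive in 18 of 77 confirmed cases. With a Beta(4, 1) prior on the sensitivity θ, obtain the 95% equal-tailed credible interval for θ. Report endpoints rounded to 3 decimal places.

[0.179, 0.369]

Posterior: Beta(4+18, 1+59) = Beta(22, 60).
Equal-tailed 95% interval: the 0.025 and 0.975 quantiles of Beta(22, 60).
Posterior mean ≈ 0.268, SD ≈ 0.049; a Normal approximation gives roughly [0.173, 0.364].
Exact: F⁻¹(0.025) = 0.179; F⁻¹(0.975) = 0.369.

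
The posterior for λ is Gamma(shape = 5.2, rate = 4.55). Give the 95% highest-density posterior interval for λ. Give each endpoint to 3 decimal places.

The posterior is unimodal and skewed, so the HPD interval has equal density at both endpoints and is the shortest 95% interval.
Solving f(0.289) = f(2.136) with F(2.136) − F(0.289) = 0.95 gives [0.289, 2.136].
For comparison, the equal-tailed interval is [0.382, 2.314]; the HPD is narrower and shifted toward the mode.

[0.289, 2.136]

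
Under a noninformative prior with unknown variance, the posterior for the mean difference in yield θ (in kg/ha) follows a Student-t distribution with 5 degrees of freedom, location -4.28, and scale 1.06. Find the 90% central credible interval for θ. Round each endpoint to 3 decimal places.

[-6.416, -2.144]

The t_5 distribution is symmetric; the 90% interval is -4.28 ± t·1.06 with t_{0.95,5} = 2.015.
Half-width: 2.015 × 1.06 = 2.136.
-4.28 − 2.136 = -6.416; -4.28 + 2.136 = -2.144.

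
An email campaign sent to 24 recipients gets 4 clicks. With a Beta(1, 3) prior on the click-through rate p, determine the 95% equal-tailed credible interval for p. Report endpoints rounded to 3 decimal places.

[0.063, 0.337]

Posterior: Beta(1+4, 3+20) = Beta(5, 23).
Equal-tailed 95% interval: the 0.025 and 0.975 quantiles of Beta(5, 23).
Posterior mean ≈ 0.179, SD ≈ 0.071; a Normal approximation gives roughly [0.039, 0.318].
Exact: F⁻¹(0.025) = 0.063; F⁻¹(0.975) = 0.337.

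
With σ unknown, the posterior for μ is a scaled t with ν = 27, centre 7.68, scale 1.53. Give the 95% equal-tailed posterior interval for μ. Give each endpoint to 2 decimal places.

[4.54, 10.82]

The t_27 distribution is symmetric; the 95% interval is 7.68 ± t·1.53 with t_{0.975,27} = 2.052.
Half-width: 2.052 × 1.53 = 3.14.
7.68 − 3.14 = 4.54; 7.68 + 3.14 = 10.82.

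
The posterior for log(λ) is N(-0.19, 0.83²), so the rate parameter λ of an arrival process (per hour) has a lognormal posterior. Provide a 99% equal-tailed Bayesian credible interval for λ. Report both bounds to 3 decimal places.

[0.097, 7.014]

On the log scale the 99% interval is -0.19 ± 2.576 × 0.83 = [-2.3279, 1.9479].
Exponentiate: [e^-2.3279, e^1.9479] = [0.097, 7.014].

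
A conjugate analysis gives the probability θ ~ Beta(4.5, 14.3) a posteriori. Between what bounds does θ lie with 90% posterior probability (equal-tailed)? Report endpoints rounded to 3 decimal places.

Posterior: Beta(4.5, 14.3).
Equal-tailed 90% interval: the 0.05 and 0.95 quantiles of Beta(4.5, 14.3).
Posterior mean ≈ 0.239, SD ≈ 0.096; a Normal approximation gives roughly [0.082, 0.397].
Exact: F⁻¹(0.05) = 0.099; F⁻¹(0.95) = 0.412.

[0.099, 0.412]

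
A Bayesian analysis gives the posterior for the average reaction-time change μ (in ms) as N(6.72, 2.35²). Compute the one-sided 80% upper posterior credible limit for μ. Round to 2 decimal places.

8.70

Need U with P(μ ≤ U) = 0.80: U = 6.72 + z_{0.2}·2.35.
z = 0.842; U = 6.72 + 0.842 × 2.35 = 8.70.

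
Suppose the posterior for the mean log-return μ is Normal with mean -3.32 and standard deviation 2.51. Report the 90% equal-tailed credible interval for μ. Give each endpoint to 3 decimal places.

The posterior is symmetric, so the 90% equal-tailed interval is μ = -3.32 ± z·2.51 with z = 1.645.
Half-width: 1.645 × 2.51 = 4.129.
-3.32 − 4.129 = -7.449; -3.32 + 4.129 = 0.809.

[-7.449, 0.809]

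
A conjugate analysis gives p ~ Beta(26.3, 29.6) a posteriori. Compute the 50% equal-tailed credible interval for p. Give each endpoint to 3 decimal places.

Posterior: Beta(26.3, 29.6).
Equal-tailed 50% interval: the 0.25 and 0.75 quantiles of Beta(26.3, 29.6).
Posterior mean ≈ 0.470, SD ≈ 0.066; a Normal approximation gives roughly [0.426, 0.515].
Exact: F⁻¹(0.25) = 0.425; F⁻¹(0.75) = 0.515.

[0.425, 0.515]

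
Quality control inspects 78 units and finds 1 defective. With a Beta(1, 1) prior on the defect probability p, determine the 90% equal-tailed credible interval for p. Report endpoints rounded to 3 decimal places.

[0.005, 0.059]

Posterior: Beta(1+1, 1+77) = Beta(2, 78).
Equal-tailed 90% interval: the 0.05 and 0.95 quantiles of Beta(2, 78).
Posterior mean ≈ 0.025, SD ≈ 0.017; a Normal approximation gives roughly [-0.004, 0.054].
Exact: F⁻¹(0.05) = 0.005; F⁻¹(0.95) = 0.059.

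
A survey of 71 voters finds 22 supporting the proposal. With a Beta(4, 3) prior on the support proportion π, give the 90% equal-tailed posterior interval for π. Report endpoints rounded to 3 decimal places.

[0.249, 0.423]

Posterior: Beta(4+22, 3+49) = Beta(26, 52).
Equal-tailed 90% interval: the 0.05 and 0.95 quantiles of Beta(26, 52).
Posterior mean ≈ 0.333, SD ≈ 0.053; a Normal approximation gives roughly [0.246, 0.421].
Exact: F⁻¹(0.05) = 0.249; F⁻¹(0.95) = 0.423.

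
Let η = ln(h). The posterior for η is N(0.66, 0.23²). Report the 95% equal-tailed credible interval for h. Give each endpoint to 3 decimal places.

On the log scale the 95% interval is 0.66 ± 1.960 × 0.23 = [0.2092, 1.1108].
Exponentiate: [e^0.2092, e^1.1108] = [1.233, 3.037].

[1.233, 3.037]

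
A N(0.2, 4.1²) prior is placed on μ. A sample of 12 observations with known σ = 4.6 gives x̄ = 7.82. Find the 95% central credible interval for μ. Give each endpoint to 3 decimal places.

Posterior precision = 1/4.1² + 12/4.6² = 0.0595 + 0.5671 = 0.6266, so posterior SD = 1.2633.
Posterior mean = (0.2/4.1² + 12·7.82/4.6²) / 0.6266 = 7.0966.
Interval: 7.0966 ± 1.960 × 1.2633 → [4.621, 9.573].

[4.621, 9.573]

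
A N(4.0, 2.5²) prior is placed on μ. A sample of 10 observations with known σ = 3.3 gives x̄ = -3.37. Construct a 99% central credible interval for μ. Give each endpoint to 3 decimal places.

[-4.757, 0.204]

Posterior precision = 1/2.5² + 10/3.3² = 0.1600 + 0.9183 = 1.0783, so posterior SD = 0.9630.
Posterior mean = (4.0/2.5² + 10·-3.37/3.3²) / 1.0783 = -2.2764.
Interval: -2.2764 ± 2.576 × 0.9630 → [-4.757, 0.204].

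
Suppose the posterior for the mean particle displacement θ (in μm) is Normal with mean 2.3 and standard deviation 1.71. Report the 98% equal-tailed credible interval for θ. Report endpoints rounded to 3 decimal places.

The posterior is symmetric, so the 98% equal-tailed interval is θ = 2.3 ± z·1.71 with z = 2.326.
Half-width: 2.326 × 1.71 = 3.978.
2.3 − 3.978 = -1.678; 2.3 + 3.978 = 6.278.

[-1.678, 6.278]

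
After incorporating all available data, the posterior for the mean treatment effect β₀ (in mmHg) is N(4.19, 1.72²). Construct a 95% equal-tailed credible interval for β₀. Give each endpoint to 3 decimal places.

The posterior is symmetric, so the 95% equal-tailed interval is β₀ = 4.19 ± z·1.72 with z = 1.960.
Half-width: 1.960 × 1.72 = 3.371.
4.19 − 3.371 = 0.819; 4.19 + 3.371 = 7.561.

[0.819, 7.561]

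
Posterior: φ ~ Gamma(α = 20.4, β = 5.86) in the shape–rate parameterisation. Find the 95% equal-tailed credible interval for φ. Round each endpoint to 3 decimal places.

Posterior: Gamma(shape 20.4, rate 5.86).
Equal-tailed 95% interval: Gamma(20.4, 5.86) quantiles at 0.025 and 0.975.
Posterior mean ≈ 3.481, SD ≈ 0.771; a Normal approximation gives roughly [1.971, 4.992].
Exact: lower = 2.138; upper = 5.147.

[2.138, 5.147]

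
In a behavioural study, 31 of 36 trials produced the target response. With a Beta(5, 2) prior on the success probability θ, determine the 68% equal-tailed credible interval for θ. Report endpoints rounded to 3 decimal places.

Posterior: Beta(5+31, 2+5) = Beta(36, 7).
Equal-tailed 68% interval: the 0.16 and 0.84 quantiles of Beta(36, 7).
Posterior mean ≈ 0.837, SD ≈ 0.056; a Normal approximation gives roughly [0.782, 0.893].
Exact: F⁻¹(0.16) = 0.782; F⁻¹(0.84) = 0.892.

[0.782, 0.892]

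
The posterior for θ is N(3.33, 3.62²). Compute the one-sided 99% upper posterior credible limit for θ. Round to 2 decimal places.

Need U with P(θ ≤ U) = 0.99: U = 3.33 + z_{0.01}·3.62.
z = 2.326; U = 3.33 + 2.326 × 3.62 = 11.75.

11.75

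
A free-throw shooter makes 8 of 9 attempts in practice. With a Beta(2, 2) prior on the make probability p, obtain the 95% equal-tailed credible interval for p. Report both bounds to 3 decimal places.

Posterior: Beta(2+8, 2+1) = Beta(10, 3).
Equal-tailed 95% interval: the 0.025 and 0.975 quantiles of Beta(10, 3).
Posterior mean ≈ 0.769, SD ≈ 0.113; a Normal approximation gives roughly [0.549, 0.990].
Exact: F⁻¹(0.025) = 0.516; F⁻¹(0.975) = 0.945.

[0.516, 0.945]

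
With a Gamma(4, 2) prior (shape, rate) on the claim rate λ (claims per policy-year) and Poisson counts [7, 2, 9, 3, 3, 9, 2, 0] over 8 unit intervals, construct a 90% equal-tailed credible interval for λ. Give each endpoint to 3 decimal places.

Posterior: Gamma(4+35, 2+8) = Gamma(39, 10) (shape, rate).
Equal-tailed 90% interval: Gamma(39, 10) quantiles at 0.05 and 0.95.
Posterior mean ≈ 3.900, SD ≈ 0.624; a Normal approximation gives roughly [2.873, 4.927].
Exact: lower = 2.933; upper = 4.981.

[2.933, 4.981]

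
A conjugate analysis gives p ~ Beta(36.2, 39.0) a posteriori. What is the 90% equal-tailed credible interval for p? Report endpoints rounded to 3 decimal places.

Posterior: Beta(36.2, 39.0).
Equal-tailed 90% interval: the 0.05 and 0.95 quantiles of Beta(36.2, 39.0).
Posterior mean ≈ 0.481, SD ≈ 0.057; a Normal approximation gives roughly [0.387, 0.576].
Exact: F⁻¹(0.05) = 0.387; F⁻¹(0.95) = 0.576.

[0.387, 0.576]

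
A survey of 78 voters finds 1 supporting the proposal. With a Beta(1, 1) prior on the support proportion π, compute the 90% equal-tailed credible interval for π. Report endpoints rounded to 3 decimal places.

Posterior: Beta(1+1, 1+77) = Beta(2, 78).
Equal-tailed 90% interval: the 0.05 and 0.95 quantiles of Beta(2, 78).
Posterior mean ≈ 0.025, SD ≈ 0.017; a Normal approximation gives roughly [-0.004, 0.054].
Exact: F⁻¹(0.05) = 0.005; F⁻¹(0.95) = 0.059.

[0.005, 0.059]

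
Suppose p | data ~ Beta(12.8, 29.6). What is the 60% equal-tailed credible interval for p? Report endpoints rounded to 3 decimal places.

[0.242, 0.360]

Posterior: Beta(12.8, 29.6).
Equal-tailed 60% interval: the 0.2 and 0.8 quantiles of Beta(12.8, 29.6).
Posterior mean ≈ 0.302, SD ≈ 0.070; a Normal approximation gives roughly [0.243, 0.361].
Exact: F⁻¹(0.2) = 0.242; F⁻¹(0.8) = 0.360.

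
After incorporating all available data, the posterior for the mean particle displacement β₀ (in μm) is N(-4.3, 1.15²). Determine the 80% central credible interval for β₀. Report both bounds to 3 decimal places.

The posterior is symmetric, so the 80% equal-tailed interval is β₀ = -4.3 ± z·1.15 with z = 1.282.
Half-width: 1.282 × 1.15 = 1.474.
-4.3 − 1.474 = -5.774; -4.3 + 1.474 = -2.826.

[-5.774, -2.826]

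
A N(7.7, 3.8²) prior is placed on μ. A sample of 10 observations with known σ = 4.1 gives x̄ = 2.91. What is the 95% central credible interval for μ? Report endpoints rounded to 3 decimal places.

[1.004, 5.814]

Posterior precision = 1/3.8² + 10/4.1² = 0.0693 + 0.5949 = 0.6641, so posterior SD = 1.2271.
Posterior mean = (7.7/3.8² + 10·2.91/4.1²) / 0.6641 = 3.4095.
Interval: 3.4095 ± 1.960 × 1.2271 → [1.004, 5.814].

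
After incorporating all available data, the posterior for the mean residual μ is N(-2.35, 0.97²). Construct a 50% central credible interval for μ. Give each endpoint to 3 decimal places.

The posterior is symmetric, so the 50% equal-tailed interval is μ = -2.35 ± z·0.97 with z = 0.674.
Half-width: 0.674 × 0.97 = 0.654.
-2.35 − 0.654 = -3.004; -2.35 + 0.654 = -1.696.

[-3.004, -1.696]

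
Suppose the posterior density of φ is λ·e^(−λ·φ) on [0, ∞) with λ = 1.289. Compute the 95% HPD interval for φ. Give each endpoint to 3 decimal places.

The exponential density is strictly decreasing on [0, ∞), so the HPD interval is anchored at 0: [0, q] with P(φ ≤ q) = 0.95.
q = −ln(1 − 0.95) / 1.289 = 2.9957 / 1.289 = 2.324.

[0.000, 2.324]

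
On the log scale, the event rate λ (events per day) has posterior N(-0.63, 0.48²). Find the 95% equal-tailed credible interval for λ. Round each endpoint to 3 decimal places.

[0.208, 1.364]

On the log scale the 95% interval is -0.63 ± 1.960 × 0.48 = [-1.5708, 0.3108].
Exponentiate: [e^-1.5708, e^0.3108] = [0.208, 1.364].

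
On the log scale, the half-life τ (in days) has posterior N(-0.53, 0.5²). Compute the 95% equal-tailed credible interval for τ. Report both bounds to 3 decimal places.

[0.221, 1.568]

On the log scale the 95% interval is -0.53 ± 1.960 × 0.5 = [-1.5100, 0.4500].
Exponentiate: [e^-1.5100, e^0.4500] = [0.221, 1.568].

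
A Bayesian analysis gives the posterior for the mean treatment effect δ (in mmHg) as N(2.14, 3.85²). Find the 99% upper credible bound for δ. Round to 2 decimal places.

11.10

Need U with P(δ ≤ U) = 0.99: U = 2.14 + z_{0.01}·3.85.
z = 2.326; U = 2.14 + 2.326 × 3.85 = 11.10.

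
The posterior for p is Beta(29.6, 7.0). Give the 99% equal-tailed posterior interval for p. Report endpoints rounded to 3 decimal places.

[0.617, 0.939]

Posterior: Beta(29.6, 7.0).
Equal-tailed 99% interval: the 0.005 and 0.995 quantiles of Beta(29.6, 7.0).
Posterior mean ≈ 0.809, SD ≈ 0.064; a Normal approximation gives roughly [0.644, 0.974].
Exact: F⁻¹(0.005) = 0.617; F⁻¹(0.995) = 0.939.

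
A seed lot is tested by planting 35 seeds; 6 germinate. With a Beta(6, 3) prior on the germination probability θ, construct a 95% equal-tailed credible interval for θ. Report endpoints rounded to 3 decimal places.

Posterior: Beta(6+6, 3+29) = Beta(12, 32).
Equal-tailed 95% interval: the 0.025 and 0.975 quantiles of Beta(12, 32).
Posterior mean ≈ 0.273, SD ≈ 0.066; a Normal approximation gives roughly [0.143, 0.403].
Exact: F⁻¹(0.025) = 0.153; F⁻¹(0.975) = 0.412.

[0.153, 0.412]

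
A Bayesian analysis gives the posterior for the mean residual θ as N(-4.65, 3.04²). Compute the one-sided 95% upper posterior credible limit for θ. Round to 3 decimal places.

0.350

Need U with P(θ ≤ U) = 0.95: U = -4.65 + z_{0.05}·3.04.
z = 1.645; U = -4.65 + 1.645 × 3.04 = 0.350.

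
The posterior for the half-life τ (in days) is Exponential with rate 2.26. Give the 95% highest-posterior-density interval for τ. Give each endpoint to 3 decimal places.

[0.000, 1.326]

The exponential density is strictly decreasing on [0, ∞), so the HPD interval is anchored at 0: [0, q] with P(τ ≤ q) = 0.95.
q = −ln(1 − 0.95) / 2.26 = 2.9957 / 2.26 = 1.326.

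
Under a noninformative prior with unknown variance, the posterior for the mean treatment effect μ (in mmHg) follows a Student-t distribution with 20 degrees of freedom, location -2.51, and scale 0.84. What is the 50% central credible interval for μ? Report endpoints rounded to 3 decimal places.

[-3.087, -1.933]

The t_20 distribution is symmetric; the 50% interval is -2.51 ± t·0.84 with t_{0.75,20} = 0.687.
Half-width: 0.687 × 0.84 = 0.577.
-2.51 − 0.577 = -3.087; -2.51 + 0.577 = -1.933.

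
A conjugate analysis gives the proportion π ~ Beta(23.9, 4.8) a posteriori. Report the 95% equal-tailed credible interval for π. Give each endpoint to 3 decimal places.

Posterior: Beta(23.9, 4.8).
Equal-tailed 95% interval: the 0.025 and 0.975 quantiles of Beta(23.9, 4.8).
Posterior mean ≈ 0.833, SD ≈ 0.068; a Normal approximation gives roughly [0.699, 0.967].
Exact: F⁻¹(0.025) = 0.679; F⁻¹(0.975) = 0.943.

[0.679, 0.943]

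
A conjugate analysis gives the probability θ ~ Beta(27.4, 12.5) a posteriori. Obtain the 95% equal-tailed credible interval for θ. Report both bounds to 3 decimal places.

[0.537, 0.819]

Posterior: Beta(27.4, 12.5).
Equal-tailed 95% interval: the 0.025 and 0.975 quantiles of Beta(27.4, 12.5).
Posterior mean ≈ 0.687, SD ≈ 0.073; a Normal approximation gives roughly [0.545, 0.829].
Exact: F⁻¹(0.025) = 0.537; F⁻¹(0.975) = 0.819.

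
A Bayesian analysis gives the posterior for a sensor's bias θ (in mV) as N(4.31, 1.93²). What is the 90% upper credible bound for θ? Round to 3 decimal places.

6.783

Need U with P(θ ≤ U) = 0.90: U = 4.31 + z_{0.1}·1.93.
z = 1.282; U = 4.31 + 1.282 × 1.93 = 6.783.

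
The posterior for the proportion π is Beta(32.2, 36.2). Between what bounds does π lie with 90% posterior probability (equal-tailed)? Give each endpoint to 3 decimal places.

Posterior: Beta(32.2, 36.2).
Equal-tailed 90% interval: the 0.05 and 0.95 quantiles of Beta(32.2, 36.2).
Posterior mean ≈ 0.471, SD ≈ 0.060; a Normal approximation gives roughly [0.372, 0.569].
Exact: F⁻¹(0.05) = 0.373; F⁻¹(0.95) = 0.570.

[0.373, 0.570]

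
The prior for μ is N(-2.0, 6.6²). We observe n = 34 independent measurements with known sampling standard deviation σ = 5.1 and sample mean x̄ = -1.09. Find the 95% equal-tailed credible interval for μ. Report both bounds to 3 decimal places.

Posterior precision = 1/6.6² + 34/5.1² = 0.0230 + 1.3072 = 1.3301, so posterior SD = 0.8671.
Posterior mean = (-2.0/6.6² + 34·-1.09/5.1²) / 1.3301 = -1.1057.
Interval: -1.1057 ± 1.960 × 0.8671 → [-2.805, 0.594].

[-2.805, 0.594]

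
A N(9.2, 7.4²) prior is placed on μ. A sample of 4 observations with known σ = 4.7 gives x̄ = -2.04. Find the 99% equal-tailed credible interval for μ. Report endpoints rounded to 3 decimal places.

Posterior precision = 1/7.4² + 4/4.7² = 0.0183 + 0.1811 = 0.1993, so posterior SD = 2.2398.
Posterior mean = (9.2/7.4² + 4·-2.04/4.7²) / 0.1993 = -1.0103.
Interval: -1.0103 ± 2.576 × 2.2398 → [-6.780, 4.759].

[-6.780, 4.759]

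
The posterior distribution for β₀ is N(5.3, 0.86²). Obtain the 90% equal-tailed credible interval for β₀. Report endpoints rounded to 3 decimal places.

The posterior is symmetric, so the 90% equal-tailed interval is β₀ = 5.3 ± z·0.86 with z = 1.645.
Half-width: 1.645 × 0.86 = 1.415.
5.3 − 1.415 = 3.885; 5.3 + 1.415 = 6.715.

[3.885, 6.715]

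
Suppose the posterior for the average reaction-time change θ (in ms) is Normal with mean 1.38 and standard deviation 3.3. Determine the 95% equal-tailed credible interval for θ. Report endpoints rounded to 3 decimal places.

The posterior is symmetric, so the 95% equal-tailed interval is θ = 1.38 ± z·3.3 with z = 1.960.
Half-width: 1.960 × 3.3 = 6.468.
1.38 − 6.468 = -5.088; 1.38 + 6.468 = 7.848.

[-5.088, 7.848]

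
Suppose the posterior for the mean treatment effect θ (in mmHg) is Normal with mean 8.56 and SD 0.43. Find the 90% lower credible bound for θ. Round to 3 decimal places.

Need L with P(θ ≥ L) = 0.90: L = 8.56 − z_{0.1}·0.43.
z = 1.282; L = 8.56 − 1.282 × 0.43 = 8.009.

8.009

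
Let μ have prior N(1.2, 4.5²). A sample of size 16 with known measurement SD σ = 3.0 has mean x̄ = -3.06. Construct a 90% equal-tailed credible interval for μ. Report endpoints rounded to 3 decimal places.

Posterior precision = 1/4.5² + 16/3.0² = 0.0494 + 1.7778 = 1.8272, so posterior SD = 0.7398.
Posterior mean = (1.2/4.5² + 16·-3.06/3.0²) / 1.8272 = -2.9449.
Interval: -2.9449 ± 1.645 × 0.7398 → [-4.162, -1.728].

[-4.162, -1.728]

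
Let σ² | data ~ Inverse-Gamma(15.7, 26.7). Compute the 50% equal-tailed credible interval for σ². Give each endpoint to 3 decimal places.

Inverse-Gamma(15.7, 26.7) quantiles: F⁻¹(0.25) and F⁻¹(0.75).
Equivalently, 1/σ² ~ Gamma(15.7, rate = 26.7); invert its 0.75 and 0.25 quantiles.
Posterior mean ≈ 1.816, SD ≈ 0.491; a Normal approximation gives roughly [1.485, 2.147].
Exact: lower = 1.470; upper = 2.073.

[1.470, 2.073]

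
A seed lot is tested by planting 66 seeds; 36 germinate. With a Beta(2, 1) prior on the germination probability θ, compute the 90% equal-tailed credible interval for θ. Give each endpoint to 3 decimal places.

Posterior: Beta(2+36, 1+30) = Beta(38, 31).
Equal-tailed 90% interval: the 0.05 and 0.95 quantiles of Beta(38, 31).
Posterior mean ≈ 0.551, SD ≈ 0.059; a Normal approximation gives roughly [0.453, 0.649].
Exact: F⁻¹(0.05) = 0.452; F⁻¹(0.95) = 0.648.

[0.452, 0.648]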